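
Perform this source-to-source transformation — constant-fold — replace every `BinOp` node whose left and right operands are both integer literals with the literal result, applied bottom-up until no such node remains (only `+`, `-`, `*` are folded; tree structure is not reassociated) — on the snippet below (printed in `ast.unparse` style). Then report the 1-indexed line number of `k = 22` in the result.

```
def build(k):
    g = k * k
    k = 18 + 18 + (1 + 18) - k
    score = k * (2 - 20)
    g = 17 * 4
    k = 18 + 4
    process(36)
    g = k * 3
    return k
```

Transformed code:
def build(k):
    g = k * k
    k = 55 - k
    score = k * -18
    g = 68
    k = 22
    process(36)
    g = k * 3
    return k

6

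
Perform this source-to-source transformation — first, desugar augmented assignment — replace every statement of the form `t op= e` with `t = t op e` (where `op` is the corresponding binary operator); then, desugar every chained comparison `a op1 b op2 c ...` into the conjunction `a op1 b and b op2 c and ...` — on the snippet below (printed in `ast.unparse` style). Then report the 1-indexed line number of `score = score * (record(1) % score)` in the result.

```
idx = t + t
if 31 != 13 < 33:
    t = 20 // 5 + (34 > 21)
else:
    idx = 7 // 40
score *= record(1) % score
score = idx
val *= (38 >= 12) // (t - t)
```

Transformed code:
idx = t + t
if 31 != 13 and 13 < 33:
    t = 20 // 5 + (34 > 21)
else:
    idx = 7 // 40
score = score * (record(1) % score)
score = idx
val = val * ((38 >= 12) // (t - t))

6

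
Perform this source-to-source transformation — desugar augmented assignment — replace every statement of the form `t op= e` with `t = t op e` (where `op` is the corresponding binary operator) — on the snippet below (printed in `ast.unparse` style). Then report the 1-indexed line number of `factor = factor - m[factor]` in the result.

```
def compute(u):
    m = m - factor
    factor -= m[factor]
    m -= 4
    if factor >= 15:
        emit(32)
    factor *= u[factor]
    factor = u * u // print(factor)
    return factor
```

Transformed code:
def compute(u):
    m = m - factor
    factor = factor - m[factor]
    m = m - 4
    if factor >= 15:
        emit(32)
    factor = factor * u[factor]
    factor = u * u // print(factor)
    return factor

3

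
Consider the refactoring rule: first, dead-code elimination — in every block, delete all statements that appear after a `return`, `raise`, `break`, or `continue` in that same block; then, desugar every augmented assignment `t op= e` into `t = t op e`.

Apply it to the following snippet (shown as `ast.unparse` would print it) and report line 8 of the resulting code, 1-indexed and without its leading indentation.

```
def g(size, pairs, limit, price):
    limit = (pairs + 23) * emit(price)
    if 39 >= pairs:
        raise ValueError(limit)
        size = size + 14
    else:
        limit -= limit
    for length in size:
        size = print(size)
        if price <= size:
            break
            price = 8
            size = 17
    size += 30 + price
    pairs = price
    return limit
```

Transformed code:
def g(size, pairs, limit, price):
    limit = (pairs + 23) * emit(price)
    if 39 >= pairs:
        raise ValueError(limit)
    else:
        limit = limit - limit
    for length in size:
        size = print(size)
        if price <= size:
            break
    size = size + (30 + price)
    pairs = price
    return limit

size = print(size)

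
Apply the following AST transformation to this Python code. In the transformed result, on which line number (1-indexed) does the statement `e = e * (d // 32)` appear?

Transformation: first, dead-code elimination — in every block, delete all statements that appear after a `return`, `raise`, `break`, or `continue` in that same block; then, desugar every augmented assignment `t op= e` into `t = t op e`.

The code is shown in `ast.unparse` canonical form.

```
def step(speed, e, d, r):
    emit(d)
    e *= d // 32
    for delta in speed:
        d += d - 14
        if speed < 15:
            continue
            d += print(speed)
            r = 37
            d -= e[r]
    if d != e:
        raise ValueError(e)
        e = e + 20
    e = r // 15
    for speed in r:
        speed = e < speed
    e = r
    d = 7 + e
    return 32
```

3

Transformed code:
def step(speed, e, d, r):
    emit(d)
    e = e * (d // 32)
    for delta in speed:
        d = d + (d - 14)
        if speed < 15:
            continue
    if d != e:
        raise ValueError(e)
    e = r // 15
    for speed in r:
        speed = e < speed
    e = r
    d = 7 + e
    return 32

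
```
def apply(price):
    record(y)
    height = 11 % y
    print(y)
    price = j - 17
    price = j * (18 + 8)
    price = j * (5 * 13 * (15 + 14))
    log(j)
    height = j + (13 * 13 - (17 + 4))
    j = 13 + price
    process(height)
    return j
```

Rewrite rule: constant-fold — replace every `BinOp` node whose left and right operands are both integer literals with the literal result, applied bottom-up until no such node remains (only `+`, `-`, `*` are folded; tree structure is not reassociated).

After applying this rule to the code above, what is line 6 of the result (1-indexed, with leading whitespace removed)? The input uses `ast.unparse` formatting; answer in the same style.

Transformed code:
def apply(price):
    record(y)
    height = 11 % y
    print(y)
    price = j - 17
    price = j * 26
    price = j * 1885
    log(j)
    height = j + 148
    j = 13 + price
    process(height)
    return j

price = j * 26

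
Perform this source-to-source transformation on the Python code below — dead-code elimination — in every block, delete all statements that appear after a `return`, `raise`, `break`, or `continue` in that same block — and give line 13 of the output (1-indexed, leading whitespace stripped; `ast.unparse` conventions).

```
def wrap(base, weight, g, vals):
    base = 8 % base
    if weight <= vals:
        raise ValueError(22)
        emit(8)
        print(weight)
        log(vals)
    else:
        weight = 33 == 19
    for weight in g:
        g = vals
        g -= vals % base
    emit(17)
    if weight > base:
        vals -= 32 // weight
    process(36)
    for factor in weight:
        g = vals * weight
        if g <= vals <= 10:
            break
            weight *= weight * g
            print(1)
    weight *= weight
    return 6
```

process(36)

Transformed code:
def wrap(base, weight, g, vals):
    base = 8 % base
    if weight <= vals:
        raise ValueError(22)
    else:
        weight = 33 == 19
    for weight in g:
        g = vals
        g -= vals % base
    emit(17)
    if weight > base:
        vals -= 32 // weight
    process(36)
    for factor in weight:
        g = vals * weight
        if g <= vals <= 10:
            break
    weight *= weight
    return 6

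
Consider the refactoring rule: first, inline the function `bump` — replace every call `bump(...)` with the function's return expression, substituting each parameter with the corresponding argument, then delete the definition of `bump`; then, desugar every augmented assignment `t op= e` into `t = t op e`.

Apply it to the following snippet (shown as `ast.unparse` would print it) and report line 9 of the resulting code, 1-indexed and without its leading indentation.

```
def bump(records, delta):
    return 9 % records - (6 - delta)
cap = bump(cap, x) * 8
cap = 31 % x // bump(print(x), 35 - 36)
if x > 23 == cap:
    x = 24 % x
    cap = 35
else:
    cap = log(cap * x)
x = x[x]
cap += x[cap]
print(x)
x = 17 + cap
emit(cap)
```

cap = cap + x[cap]

Transformed code:
cap = (9 % cap - (6 - x)) * 8
cap = 31 % x // (9 % print(x) - (6 - (35 - 36)))
if x > 23 == cap:
    x = 24 % x
    cap = 35
else:
    cap = log(cap * x)
x = x[x]
cap = cap + x[cap]
print(x)
x = 17 + cap
emit(cap)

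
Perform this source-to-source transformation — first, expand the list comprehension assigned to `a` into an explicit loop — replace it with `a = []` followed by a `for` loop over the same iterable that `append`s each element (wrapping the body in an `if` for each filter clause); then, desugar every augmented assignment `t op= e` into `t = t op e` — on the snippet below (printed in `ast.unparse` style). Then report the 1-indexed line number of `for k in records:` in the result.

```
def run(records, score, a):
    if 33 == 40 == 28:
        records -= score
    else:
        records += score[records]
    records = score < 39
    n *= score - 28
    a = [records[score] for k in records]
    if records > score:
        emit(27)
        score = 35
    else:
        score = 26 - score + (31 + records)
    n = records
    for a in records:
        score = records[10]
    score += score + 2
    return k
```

9

Transformed code:
def run(records, score, a):
    if 33 == 40 == 28:
        records = records - score
    else:
        records = records + score[records]
    records = score < 39
    n = n * (score - 28)
    a = []
    for k in records:
        a.append(records[score])
    if records > score:
        emit(27)
        score = 35
    else:
        score = 26 - score + (31 + records)
    n = records
    for a in records:
        score = records[10]
    score = score + (score + 2)
    return k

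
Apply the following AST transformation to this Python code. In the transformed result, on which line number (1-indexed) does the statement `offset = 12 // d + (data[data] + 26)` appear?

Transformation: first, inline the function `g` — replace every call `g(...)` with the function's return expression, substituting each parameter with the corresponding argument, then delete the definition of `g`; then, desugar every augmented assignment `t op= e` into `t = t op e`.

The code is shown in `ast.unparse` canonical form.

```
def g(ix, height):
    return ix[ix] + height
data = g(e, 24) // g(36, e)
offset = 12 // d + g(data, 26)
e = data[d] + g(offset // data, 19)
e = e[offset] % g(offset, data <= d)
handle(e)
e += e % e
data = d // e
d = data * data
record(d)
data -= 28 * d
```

2

Transformed code:
data = (e[e] + 24) // (36[36] + e)
offset = 12 // d + (data[data] + 26)
e = data[d] + ((offset // data)[offset // data] + 19)
e = e[offset] % (offset[offset] + (data <= d))
handle(e)
e = e + e % e
data = d // e
d = data * data
record(d)
data = data - 28 * d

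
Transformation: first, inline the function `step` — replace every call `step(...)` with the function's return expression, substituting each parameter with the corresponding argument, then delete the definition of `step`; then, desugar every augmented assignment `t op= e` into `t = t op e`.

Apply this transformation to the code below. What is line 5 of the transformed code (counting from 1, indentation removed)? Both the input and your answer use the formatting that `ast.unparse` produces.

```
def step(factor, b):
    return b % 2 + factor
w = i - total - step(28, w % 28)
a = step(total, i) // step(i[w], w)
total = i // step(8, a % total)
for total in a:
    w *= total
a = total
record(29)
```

w = w * total

Transformed code:
w = i - total - (w % 28 % 2 + 28)
a = (i % 2 + total) // (w % 2 + i[w])
total = i // (a % total % 2 + 8)
for total in a:
    w = w * total
a = total
record(29)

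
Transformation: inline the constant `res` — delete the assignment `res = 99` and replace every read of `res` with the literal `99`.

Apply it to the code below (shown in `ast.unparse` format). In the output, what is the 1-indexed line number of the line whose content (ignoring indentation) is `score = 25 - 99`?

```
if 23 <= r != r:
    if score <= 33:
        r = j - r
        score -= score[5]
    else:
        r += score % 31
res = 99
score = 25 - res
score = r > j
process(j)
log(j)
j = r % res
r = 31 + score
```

7

Transformed code:
if 23 <= r != r:
    if score <= 33:
        r = j - r
        score -= score[5]
    else:
        r += score % 31
score = 25 - 99
score = r > j
process(j)
log(j)
j = r % 99
r = 31 + score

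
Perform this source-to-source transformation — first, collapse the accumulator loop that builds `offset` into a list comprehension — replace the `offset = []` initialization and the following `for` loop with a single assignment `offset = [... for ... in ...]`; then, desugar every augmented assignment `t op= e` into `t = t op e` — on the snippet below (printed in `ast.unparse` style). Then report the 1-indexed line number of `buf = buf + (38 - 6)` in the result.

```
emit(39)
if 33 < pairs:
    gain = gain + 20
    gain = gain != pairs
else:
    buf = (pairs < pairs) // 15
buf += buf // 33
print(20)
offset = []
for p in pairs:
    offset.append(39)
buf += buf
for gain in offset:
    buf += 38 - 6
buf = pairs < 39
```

12

Transformed code:
emit(39)
if 33 < pairs:
    gain = gain + 20
    gain = gain != pairs
else:
    buf = (pairs < pairs) // 15
buf = buf + buf // 33
print(20)
offset = [39 for p in pairs]
buf = buf + buf
for gain in offset:
    buf = buf + (38 - 6)
buf = pairs < 39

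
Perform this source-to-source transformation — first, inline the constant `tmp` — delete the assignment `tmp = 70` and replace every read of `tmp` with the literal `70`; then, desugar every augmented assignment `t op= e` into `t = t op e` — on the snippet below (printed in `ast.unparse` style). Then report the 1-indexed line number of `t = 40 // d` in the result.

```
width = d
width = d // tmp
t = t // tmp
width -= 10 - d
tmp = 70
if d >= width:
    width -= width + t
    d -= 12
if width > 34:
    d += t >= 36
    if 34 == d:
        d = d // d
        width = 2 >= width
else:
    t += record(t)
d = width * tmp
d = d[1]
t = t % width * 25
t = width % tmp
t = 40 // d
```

19

Transformed code:
width = d
width = d // 70
t = t // 70
width = width - (10 - d)
if d >= width:
    width = width - (width + t)
    d = d - 12
if width > 34:
    d = d + (t >= 36)
    if 34 == d:
        d = d // d
        width = 2 >= width
else:
    t = t + record(t)
d = width * 70
d = d[1]
t = t % width * 25
t = width % 70
t = 40 // d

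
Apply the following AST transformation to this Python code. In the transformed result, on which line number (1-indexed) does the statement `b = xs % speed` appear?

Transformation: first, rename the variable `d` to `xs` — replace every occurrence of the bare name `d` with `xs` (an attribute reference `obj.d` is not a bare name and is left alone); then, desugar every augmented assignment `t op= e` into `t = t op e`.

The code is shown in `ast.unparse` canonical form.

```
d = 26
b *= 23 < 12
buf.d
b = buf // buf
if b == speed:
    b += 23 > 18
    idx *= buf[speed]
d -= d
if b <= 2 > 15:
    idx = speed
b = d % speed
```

Transformed code:
xs = 26
b = b * (23 < 12)
buf.d
b = buf // buf
if b == speed:
    b = b + (23 > 18)
    idx = idx * buf[speed]
xs = xs - xs
if b <= 2 > 15:
    idx = speed
b = xs % speed

11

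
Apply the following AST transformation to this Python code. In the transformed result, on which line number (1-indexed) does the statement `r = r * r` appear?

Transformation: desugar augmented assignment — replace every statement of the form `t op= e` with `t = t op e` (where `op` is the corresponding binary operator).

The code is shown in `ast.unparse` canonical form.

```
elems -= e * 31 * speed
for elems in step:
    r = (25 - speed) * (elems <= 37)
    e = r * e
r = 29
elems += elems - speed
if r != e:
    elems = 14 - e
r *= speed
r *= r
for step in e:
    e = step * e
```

10

Transformed code:
elems = elems - e * 31 * speed
for elems in step:
    r = (25 - speed) * (elems <= 37)
    e = r * e
r = 29
elems = elems + (elems - speed)
if r != e:
    elems = 14 - e
r = r * speed
r = r * r
for step in e:
    e = step * e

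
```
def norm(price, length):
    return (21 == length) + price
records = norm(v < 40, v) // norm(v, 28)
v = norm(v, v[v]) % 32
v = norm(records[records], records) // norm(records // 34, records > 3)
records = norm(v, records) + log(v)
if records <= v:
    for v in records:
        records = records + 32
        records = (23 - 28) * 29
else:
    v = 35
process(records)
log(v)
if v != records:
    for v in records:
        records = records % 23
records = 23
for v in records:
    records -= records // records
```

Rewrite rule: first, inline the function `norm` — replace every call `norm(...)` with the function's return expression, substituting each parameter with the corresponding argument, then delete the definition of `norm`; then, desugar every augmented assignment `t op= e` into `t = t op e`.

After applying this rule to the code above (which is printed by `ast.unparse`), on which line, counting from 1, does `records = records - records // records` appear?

18

Transformed code:
records = ((21 == v) + (v < 40)) // ((21 == 28) + v)
v = ((21 == v[v]) + v) % 32
v = ((21 == records) + records[records]) // ((21 == (records > 3)) + records // 34)
records = (21 == records) + v + log(v)
if records <= v:
    for v in records:
        records = records + 32
        records = (23 - 28) * 29
else:
    v = 35
process(records)
log(v)
if v != records:
    for v in records:
        records = records % 23
records = 23
for v in records:
    records = records - records // records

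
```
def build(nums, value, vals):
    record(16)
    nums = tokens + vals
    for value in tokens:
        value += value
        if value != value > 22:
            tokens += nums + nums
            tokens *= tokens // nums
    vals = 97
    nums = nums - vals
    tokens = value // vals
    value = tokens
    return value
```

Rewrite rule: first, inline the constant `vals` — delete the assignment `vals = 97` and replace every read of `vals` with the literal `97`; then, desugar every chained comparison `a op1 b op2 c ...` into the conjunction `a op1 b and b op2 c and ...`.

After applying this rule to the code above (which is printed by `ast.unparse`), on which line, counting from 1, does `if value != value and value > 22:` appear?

6

Transformed code:
def build(nums, value, vals):
    record(16)
    nums = tokens + 97
    for value in tokens:
        value += value
        if value != value and value > 22:
            tokens += nums + nums
            tokens *= tokens // nums
    nums = nums - 97
    tokens = value // 97
    value = tokens
    return value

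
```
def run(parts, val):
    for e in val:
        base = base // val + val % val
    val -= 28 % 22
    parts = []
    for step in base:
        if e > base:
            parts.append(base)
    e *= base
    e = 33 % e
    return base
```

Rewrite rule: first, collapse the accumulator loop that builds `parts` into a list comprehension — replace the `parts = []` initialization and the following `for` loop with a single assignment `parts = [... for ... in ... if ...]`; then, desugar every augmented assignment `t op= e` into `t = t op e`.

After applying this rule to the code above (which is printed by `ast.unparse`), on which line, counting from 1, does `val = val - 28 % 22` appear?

Transformed code:
def run(parts, val):
    for e in val:
        base = base // val + val % val
    val = val - 28 % 22
    parts = [base for step in base if e > base]
    e = e * base
    e = 33 % e
    return base

4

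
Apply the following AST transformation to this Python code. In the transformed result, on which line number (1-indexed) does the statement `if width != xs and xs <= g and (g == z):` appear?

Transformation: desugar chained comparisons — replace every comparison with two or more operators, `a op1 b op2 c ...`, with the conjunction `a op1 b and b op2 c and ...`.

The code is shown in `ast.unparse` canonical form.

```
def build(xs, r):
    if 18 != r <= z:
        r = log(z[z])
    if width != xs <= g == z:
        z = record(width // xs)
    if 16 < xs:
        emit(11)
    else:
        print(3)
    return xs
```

4

Transformed code:
def build(xs, r):
    if 18 != r and r <= z:
        r = log(z[z])
    if width != xs and xs <= g and (g == z):
        z = record(width // xs)
    if 16 < xs:
        emit(11)
    else:
        print(3)
    return xs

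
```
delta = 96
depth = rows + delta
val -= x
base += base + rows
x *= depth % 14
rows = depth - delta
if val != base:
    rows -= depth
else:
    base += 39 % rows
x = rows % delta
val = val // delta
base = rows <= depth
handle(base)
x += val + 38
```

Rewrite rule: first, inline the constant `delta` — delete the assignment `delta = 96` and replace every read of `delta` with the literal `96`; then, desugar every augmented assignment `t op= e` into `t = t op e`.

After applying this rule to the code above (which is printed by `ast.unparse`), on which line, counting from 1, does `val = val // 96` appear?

11

Transformed code:
depth = rows + 96
val = val - x
base = base + (base + rows)
x = x * (depth % 14)
rows = depth - 96
if val != base:
    rows = rows - depth
else:
    base = base + 39 % rows
x = rows % 96
val = val // 96
base = rows <= depth
handle(base)
x = x + (val + 38)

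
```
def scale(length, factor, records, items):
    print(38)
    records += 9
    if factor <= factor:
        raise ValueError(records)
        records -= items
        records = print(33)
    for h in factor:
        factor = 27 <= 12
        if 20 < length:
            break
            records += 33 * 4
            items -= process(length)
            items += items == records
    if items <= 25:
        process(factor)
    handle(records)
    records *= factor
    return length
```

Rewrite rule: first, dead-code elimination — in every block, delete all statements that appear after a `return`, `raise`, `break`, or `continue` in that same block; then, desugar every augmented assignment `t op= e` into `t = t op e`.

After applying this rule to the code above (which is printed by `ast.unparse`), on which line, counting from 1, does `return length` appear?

Transformed code:
def scale(length, factor, records, items):
    print(38)
    records = records + 9
    if factor <= factor:
        raise ValueError(records)
    for h in factor:
        factor = 27 <= 12
        if 20 < length:
            break
    if items <= 25:
        process(factor)
    handle(records)
    records = records * factor
    return length

14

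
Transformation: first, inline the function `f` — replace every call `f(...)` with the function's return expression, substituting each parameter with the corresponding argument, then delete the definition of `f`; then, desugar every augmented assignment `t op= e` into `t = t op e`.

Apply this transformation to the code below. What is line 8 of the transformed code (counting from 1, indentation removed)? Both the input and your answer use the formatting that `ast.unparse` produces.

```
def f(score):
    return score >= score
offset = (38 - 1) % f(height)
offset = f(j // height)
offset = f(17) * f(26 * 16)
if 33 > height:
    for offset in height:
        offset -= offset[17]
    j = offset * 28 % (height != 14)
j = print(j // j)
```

j = print(j // j)

Transformed code:
offset = (38 - 1) % (height >= height)
offset = j // height >= j // height
offset = (17 >= 17) * (26 * 16 >= 26 * 16)
if 33 > height:
    for offset in height:
        offset = offset - offset[17]
    j = offset * 28 % (height != 14)
j = print(j // j)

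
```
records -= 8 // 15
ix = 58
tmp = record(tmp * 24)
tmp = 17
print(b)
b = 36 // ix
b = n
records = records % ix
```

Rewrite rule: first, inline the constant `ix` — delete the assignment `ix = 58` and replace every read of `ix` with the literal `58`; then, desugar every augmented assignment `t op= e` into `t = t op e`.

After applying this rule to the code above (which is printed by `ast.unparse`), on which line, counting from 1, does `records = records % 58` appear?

Transformed code:
records = records - 8 // 15
tmp = record(tmp * 24)
tmp = 17
print(b)
b = 36 // 58
b = n
records = records % 58

7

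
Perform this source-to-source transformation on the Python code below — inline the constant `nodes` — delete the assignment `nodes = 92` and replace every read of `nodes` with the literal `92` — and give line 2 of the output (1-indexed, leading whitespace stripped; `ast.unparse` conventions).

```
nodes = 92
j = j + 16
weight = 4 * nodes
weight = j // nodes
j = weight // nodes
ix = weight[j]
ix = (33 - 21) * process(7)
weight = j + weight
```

weight = 4 * 92

Transformed code:
j = j + 16
weight = 4 * 92
weight = j // 92
j = weight // 92
ix = weight[j]
ix = (33 - 21) * process(7)
weight = j + weight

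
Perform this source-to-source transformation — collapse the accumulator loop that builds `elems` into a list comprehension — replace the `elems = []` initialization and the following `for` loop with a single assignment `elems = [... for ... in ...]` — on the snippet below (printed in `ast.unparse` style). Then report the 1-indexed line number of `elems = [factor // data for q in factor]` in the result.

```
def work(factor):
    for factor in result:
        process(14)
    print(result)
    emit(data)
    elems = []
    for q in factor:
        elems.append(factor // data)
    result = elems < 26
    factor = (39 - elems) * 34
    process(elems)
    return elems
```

6

Transformed code:
def work(factor):
    for factor in result:
        process(14)
    print(result)
    emit(data)
    elems = [factor // data for q in factor]
    result = elems < 26
    factor = (39 - elems) * 34
    process(elems)
    return elems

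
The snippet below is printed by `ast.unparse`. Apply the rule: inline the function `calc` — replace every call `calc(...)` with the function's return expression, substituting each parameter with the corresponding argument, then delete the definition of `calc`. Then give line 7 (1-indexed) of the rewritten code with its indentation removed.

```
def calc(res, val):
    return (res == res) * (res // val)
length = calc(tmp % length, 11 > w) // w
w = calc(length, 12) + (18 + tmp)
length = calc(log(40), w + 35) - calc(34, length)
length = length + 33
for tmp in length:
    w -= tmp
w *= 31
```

Transformed code:
length = (tmp % length == tmp % length) * (tmp % length // (11 > w)) // w
w = (length == length) * (length // 12) + (18 + tmp)
length = (log(40) == log(40)) * (log(40) // (w + 35)) - (34 == 34) * (34 // length)
length = length + 33
for tmp in length:
    w -= tmp
w *= 31

w *= 31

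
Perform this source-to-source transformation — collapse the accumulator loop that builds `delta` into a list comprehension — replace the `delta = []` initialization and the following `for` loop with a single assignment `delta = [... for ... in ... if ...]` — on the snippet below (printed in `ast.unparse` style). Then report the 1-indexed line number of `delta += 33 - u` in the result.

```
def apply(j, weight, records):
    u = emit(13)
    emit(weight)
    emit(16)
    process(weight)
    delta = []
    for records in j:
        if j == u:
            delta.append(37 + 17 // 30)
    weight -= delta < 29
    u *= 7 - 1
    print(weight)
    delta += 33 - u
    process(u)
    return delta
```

Transformed code:
def apply(j, weight, records):
    u = emit(13)
    emit(weight)
    emit(16)
    process(weight)
    delta = [37 + 17 // 30 for records in j if j == u]
    weight -= delta < 29
    u *= 7 - 1
    print(weight)
    delta += 33 - u
    process(u)
    return delta

10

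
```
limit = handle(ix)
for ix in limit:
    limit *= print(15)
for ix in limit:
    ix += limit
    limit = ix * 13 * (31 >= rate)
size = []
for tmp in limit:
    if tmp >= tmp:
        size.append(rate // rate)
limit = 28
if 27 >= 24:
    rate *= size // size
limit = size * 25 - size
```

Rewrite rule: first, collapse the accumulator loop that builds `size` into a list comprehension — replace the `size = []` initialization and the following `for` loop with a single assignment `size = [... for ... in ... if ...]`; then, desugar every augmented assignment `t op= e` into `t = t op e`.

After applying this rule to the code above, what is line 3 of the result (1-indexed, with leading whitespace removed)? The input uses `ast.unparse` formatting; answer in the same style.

Transformed code:
limit = handle(ix)
for ix in limit:
    limit = limit * print(15)
for ix in limit:
    ix = ix + limit
    limit = ix * 13 * (31 >= rate)
size = [rate // rate for tmp in limit if tmp >= tmp]
limit = 28
if 27 >= 24:
    rate = rate * (size // size)
limit = size * 25 - size

limit = limit * print(15)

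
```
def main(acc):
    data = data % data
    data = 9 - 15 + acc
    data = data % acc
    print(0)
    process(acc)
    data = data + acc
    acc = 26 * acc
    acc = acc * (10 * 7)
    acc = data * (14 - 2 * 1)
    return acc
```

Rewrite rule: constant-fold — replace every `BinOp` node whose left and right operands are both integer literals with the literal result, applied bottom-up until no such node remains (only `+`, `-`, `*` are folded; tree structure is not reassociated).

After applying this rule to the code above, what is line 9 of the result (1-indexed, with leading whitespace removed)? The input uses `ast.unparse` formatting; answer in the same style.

acc = acc * 70

Transformed code:
def main(acc):
    data = data % data
    data = -6 + acc
    data = data % acc
    print(0)
    process(acc)
    data = data + acc
    acc = 26 * acc
    acc = acc * 70
    acc = data * 12
    return acc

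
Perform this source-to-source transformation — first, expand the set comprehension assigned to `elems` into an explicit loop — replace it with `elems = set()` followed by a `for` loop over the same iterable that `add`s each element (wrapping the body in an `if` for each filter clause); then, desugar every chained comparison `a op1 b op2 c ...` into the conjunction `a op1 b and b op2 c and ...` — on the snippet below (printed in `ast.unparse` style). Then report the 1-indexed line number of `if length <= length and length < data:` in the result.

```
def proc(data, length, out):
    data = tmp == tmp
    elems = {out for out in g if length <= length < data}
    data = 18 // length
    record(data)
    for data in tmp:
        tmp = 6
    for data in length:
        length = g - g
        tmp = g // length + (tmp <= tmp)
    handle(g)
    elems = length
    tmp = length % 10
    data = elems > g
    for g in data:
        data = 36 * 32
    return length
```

Transformed code:
def proc(data, length, out):
    data = tmp == tmp
    elems = set()
    for out in g:
        if length <= length and length < data:
            elems.add(out)
    data = 18 // length
    record(data)
    for data in tmp:
        tmp = 6
    for data in length:
        length = g - g
        tmp = g // length + (tmp <= tmp)
    handle(g)
    elems = length
    tmp = length % 10
    data = elems > g
    for g in data:
        data = 36 * 32
    return length

5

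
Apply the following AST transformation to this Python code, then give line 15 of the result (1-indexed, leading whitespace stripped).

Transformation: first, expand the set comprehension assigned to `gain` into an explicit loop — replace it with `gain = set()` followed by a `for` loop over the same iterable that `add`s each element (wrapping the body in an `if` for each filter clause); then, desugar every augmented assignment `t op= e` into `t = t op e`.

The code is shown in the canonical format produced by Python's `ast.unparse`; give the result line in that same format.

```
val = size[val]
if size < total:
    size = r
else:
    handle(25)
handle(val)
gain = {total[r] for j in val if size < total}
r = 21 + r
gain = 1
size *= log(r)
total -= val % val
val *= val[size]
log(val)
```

val = val * val[size]

Transformed code:
val = size[val]
if size < total:
    size = r
else:
    handle(25)
handle(val)
gain = set()
for j in val:
    if size < total:
        gain.add(total[r])
r = 21 + r
gain = 1
size = size * log(r)
total = total - val % val
val = val * val[size]
log(val)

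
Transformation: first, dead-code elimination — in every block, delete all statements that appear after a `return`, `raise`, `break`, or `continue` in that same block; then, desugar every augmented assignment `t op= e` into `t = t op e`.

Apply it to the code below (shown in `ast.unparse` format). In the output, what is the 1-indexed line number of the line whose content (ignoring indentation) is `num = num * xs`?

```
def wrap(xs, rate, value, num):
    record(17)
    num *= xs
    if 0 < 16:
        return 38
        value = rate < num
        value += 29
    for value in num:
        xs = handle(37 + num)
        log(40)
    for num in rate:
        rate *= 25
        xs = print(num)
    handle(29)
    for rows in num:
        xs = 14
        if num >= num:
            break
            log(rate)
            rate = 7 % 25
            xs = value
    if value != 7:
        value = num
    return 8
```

Transformed code:
def wrap(xs, rate, value, num):
    record(17)
    num = num * xs
    if 0 < 16:
        return 38
    for value in num:
        xs = handle(37 + num)
        log(40)
    for num in rate:
        rate = rate * 25
        xs = print(num)
    handle(29)
    for rows in num:
        xs = 14
        if num >= num:
            break
    if value != 7:
        value = num
    return 8

3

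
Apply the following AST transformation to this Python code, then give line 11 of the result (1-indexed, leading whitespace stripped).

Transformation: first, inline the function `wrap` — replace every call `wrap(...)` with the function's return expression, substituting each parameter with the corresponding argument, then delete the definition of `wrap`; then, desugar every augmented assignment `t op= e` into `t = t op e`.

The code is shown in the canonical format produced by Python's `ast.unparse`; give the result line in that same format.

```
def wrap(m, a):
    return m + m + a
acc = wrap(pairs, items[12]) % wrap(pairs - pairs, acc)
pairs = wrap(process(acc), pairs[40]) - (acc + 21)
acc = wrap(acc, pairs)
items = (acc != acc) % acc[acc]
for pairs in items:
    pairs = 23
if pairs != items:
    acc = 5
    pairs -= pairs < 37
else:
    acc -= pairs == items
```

acc = acc - (pairs == items)

Transformed code:
acc = (pairs + pairs + items[12]) % (pairs - pairs + (pairs - pairs) + acc)
pairs = process(acc) + process(acc) + pairs[40] - (acc + 21)
acc = acc + acc + pairs
items = (acc != acc) % acc[acc]
for pairs in items:
    pairs = 23
if pairs != items:
    acc = 5
    pairs = pairs - (pairs < 37)
else:
    acc = acc - (pairs == items)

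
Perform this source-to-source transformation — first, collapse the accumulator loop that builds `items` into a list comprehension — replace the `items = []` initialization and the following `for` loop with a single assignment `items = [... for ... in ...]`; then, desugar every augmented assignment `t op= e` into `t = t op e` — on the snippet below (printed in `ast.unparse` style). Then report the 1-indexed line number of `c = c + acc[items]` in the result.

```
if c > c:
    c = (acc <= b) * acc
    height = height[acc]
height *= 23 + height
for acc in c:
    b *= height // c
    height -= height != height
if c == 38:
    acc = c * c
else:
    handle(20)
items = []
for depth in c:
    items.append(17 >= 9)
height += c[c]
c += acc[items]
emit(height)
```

14

Transformed code:
if c > c:
    c = (acc <= b) * acc
    height = height[acc]
height = height * (23 + height)
for acc in c:
    b = b * (height // c)
    height = height - (height != height)
if c == 38:
    acc = c * c
else:
    handle(20)
items = [17 >= 9 for depth in c]
height = height + c[c]
c = c + acc[items]
emit(height)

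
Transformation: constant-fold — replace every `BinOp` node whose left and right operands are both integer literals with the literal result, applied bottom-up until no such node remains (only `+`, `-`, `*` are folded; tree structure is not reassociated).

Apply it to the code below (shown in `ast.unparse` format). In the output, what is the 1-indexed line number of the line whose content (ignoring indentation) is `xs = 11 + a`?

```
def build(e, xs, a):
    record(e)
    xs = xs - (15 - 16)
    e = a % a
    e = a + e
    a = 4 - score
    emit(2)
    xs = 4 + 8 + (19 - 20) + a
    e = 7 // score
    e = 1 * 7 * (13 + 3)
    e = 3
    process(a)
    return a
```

Transformed code:
def build(e, xs, a):
    record(e)
    xs = xs - -1
    e = a % a
    e = a + e
    a = 4 - score
    emit(2)
    xs = 11 + a
    e = 7 // score
    e = 112
    e = 3
    process(a)
    return a

8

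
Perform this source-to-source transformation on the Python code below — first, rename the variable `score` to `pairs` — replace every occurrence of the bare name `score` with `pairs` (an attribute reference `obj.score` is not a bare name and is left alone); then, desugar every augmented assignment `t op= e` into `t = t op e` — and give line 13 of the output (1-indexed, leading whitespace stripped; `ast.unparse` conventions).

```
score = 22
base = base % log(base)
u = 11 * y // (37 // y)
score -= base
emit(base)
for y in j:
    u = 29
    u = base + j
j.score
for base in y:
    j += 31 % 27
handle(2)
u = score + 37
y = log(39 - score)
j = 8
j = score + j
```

u = pairs + 37

Transformed code:
pairs = 22
base = base % log(base)
u = 11 * y // (37 // y)
pairs = pairs - base
emit(base)
for y in j:
    u = 29
    u = base + j
j.score
for base in y:
    j = j + 31 % 27
handle(2)
u = pairs + 37
y = log(39 - pairs)
j = 8
j = pairs + j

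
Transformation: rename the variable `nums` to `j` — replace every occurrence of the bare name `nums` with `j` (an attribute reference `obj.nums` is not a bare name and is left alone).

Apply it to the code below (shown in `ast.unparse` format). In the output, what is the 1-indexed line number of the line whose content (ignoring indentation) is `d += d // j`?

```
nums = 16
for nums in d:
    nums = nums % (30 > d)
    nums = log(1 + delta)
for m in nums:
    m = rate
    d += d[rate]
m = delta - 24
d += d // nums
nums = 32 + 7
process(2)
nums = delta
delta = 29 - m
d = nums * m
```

Transformed code:
j = 16
for j in d:
    j = j % (30 > d)
    j = log(1 + delta)
for m in j:
    m = rate
    d += d[rate]
m = delta - 24
d += d // j
j = 32 + 7
process(2)
j = delta
delta = 29 - m
d = j * m

9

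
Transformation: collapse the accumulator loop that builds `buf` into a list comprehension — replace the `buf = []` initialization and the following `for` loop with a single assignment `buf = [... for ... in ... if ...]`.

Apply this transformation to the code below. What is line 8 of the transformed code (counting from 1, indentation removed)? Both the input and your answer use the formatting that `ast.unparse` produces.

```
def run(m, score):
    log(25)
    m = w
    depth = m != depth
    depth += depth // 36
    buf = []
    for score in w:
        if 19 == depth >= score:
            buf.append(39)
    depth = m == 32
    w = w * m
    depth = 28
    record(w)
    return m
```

Transformed code:
def run(m, score):
    log(25)
    m = w
    depth = m != depth
    depth += depth // 36
    buf = [39 for score in w if 19 == depth >= score]
    depth = m == 32
    w = w * m
    depth = 28
    record(w)
    return m

w = w * m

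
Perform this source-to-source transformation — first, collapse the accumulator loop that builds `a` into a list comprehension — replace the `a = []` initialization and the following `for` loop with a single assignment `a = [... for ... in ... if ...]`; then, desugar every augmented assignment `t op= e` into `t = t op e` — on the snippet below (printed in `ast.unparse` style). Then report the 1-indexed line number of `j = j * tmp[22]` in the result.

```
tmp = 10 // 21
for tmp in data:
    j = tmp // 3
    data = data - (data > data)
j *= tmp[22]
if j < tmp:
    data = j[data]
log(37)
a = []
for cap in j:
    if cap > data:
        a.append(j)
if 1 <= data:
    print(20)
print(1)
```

Transformed code:
tmp = 10 // 21
for tmp in data:
    j = tmp // 3
    data = data - (data > data)
j = j * tmp[22]
if j < tmp:
    data = j[data]
log(37)
a = [j for cap in j if cap > data]
if 1 <= data:
    print(20)
print(1)

5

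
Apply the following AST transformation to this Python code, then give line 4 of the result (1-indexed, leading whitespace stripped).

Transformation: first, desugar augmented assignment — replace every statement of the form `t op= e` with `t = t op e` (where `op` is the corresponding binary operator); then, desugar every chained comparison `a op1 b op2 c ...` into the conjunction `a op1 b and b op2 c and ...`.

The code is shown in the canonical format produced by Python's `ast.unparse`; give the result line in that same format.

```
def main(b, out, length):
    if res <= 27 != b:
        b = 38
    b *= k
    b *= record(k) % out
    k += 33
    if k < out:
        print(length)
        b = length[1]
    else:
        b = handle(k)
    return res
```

b = b * k

Transformed code:
def main(b, out, length):
    if res <= 27 and 27 != b:
        b = 38
    b = b * k
    b = b * (record(k) % out)
    k = k + 33
    if k < out:
        print(length)
        b = length[1]
    else:
        b = handle(k)
    return res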